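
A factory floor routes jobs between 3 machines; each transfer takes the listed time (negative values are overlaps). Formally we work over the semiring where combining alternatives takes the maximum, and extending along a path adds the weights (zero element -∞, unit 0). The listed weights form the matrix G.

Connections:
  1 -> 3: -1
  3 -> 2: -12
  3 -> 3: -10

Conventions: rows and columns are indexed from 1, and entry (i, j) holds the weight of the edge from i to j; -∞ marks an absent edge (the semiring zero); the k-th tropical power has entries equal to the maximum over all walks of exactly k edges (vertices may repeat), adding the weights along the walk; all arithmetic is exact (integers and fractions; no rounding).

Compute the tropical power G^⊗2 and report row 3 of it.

G^⊗2:
  [-∞, -13, -11]
  [-∞, -∞, -∞]
  [-∞, -22, -20]
Answer: row 3 of G^⊗2 = [-∞, -22, -20]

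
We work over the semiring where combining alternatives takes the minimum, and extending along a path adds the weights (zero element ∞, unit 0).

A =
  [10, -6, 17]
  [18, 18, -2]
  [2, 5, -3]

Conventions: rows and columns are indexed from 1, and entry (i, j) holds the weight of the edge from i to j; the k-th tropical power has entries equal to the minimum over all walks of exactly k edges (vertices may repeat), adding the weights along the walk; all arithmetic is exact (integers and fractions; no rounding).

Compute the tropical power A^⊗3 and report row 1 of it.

A^⊗2:
  [12, 4, -8]
  [0, 3, -5]
  [-1, -4, -6]
A^⊗3:
  [-6, -3, -11]
  [-3, -6, -8]
  [-4, -7, -9]
Answer: row 1 of A^⊗3 = [-6, -3, -11]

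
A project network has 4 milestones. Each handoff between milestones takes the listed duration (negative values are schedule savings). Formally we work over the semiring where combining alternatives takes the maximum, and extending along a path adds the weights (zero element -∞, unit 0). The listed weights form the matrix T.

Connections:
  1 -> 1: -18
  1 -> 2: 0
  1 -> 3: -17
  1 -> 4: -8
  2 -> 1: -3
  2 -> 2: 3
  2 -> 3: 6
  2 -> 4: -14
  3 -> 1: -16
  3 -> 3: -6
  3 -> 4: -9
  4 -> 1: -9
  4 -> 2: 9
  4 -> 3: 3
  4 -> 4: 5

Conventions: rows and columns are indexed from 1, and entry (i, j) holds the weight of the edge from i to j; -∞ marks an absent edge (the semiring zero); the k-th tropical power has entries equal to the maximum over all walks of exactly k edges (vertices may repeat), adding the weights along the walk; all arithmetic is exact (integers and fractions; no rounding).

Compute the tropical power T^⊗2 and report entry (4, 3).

T^⊗2:
  [-3, 3, 6, -3]
  [0, 6, 9, -3]
  [-18, 0, -6, -4]
  [6, 14, 15, 10]
Key observation: the optimum is the walk 4->2->3, with weight 9 + 6 = 15.
Optimal value attained by: walk 4->2->3.
Answer: (T^⊗2)[4][3] = 15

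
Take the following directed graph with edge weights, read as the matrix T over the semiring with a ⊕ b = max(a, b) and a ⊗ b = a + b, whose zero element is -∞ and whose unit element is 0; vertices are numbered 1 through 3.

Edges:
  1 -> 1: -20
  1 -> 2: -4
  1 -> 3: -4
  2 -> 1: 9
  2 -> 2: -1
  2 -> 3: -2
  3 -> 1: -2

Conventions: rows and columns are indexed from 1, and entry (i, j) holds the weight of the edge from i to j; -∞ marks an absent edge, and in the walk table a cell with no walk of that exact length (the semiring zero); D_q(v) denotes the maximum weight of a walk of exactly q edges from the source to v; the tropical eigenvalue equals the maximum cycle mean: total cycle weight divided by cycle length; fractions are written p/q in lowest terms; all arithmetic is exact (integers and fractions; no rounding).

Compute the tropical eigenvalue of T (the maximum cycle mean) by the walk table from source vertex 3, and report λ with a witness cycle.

q=0: [-∞, -∞, 0]
q=1: [-2, -∞, -∞]
q=2: [-22, -6, -6]
q=3: [3, -7, -8]
Optimal cycle mean attained by: cycle 1->2->1, total (-4) + 9, length 2.
Answer: λ = 5/2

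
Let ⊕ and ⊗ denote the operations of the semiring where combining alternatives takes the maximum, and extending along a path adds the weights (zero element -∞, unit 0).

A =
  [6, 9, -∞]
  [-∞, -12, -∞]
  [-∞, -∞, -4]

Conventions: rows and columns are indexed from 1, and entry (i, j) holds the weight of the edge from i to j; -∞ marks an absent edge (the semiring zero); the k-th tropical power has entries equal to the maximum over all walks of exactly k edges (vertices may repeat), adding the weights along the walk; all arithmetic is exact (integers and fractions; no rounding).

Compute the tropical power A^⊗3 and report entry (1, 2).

A^⊗2:
  [12, 15, -∞]
  [-∞, -24, -∞]
  [-∞, -∞, -8]
A^⊗3:
  [18, 21, -∞]
  [-∞, -36, -∞]
  [-∞, -∞, -12]
Key observation: the optimum is the walk 1->1->1->2, with weight 6 + 6 + 9 = 21.
Optimal value attained by: walk 1->1->1->2.
Answer: (A^⊗3)[1][2] = 21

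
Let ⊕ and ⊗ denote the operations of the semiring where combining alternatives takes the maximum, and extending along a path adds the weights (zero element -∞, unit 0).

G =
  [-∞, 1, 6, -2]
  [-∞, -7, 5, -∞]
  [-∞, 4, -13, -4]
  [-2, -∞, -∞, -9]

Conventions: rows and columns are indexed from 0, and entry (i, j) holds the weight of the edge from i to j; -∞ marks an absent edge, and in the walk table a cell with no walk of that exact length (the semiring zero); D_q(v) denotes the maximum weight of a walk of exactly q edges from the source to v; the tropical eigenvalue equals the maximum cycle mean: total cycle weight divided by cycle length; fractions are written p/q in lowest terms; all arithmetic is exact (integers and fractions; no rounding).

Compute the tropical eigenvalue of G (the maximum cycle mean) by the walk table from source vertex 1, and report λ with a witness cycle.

q=0: [-∞, 0, -∞, -∞]
q=1: [-∞, -7, 5, -∞]
q=2: [-∞, 9, -2, 1]
q=3: [-1, 2, 14, -6]
q=4: [-8, 18, 7, 10]
Optimal cycle mean attained by: cycle 1->2->1, total 5 + 4, length 2.
Answer: λ = 9/2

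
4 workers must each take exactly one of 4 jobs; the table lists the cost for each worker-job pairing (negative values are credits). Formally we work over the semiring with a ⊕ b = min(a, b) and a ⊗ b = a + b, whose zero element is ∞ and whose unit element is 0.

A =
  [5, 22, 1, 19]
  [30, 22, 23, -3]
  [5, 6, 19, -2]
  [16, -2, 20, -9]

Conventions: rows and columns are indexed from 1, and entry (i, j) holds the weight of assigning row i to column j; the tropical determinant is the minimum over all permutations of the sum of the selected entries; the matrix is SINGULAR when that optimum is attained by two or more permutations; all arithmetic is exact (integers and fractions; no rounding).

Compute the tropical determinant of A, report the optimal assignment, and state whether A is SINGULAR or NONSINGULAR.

σ = (1, 2, 3, 4): 5 + 22 + 19 + (-9) = 37
σ = (1, 2, 4, 3): 5 + 22 + (-2) + 20 = 45
σ = (1, 3, 2, 4): 5 + 23 + 6 + (-9) = 25
σ = (1, 3, 4, 2): 5 + 23 + (-2) + (-2) = 24
σ = (1, 4, 2, 3): 5 + (-3) + 6 + 20 = 28
σ = (1, 4, 3, 2): 5 + (-3) + 19 + (-2) = 19
σ = (2, 1, 3, 4): 22 + 30 + 19 + (-9) = 62
σ = (2, 1, 4, 3): 22 + 30 + (-2) + 20 = 70
σ = (2, 3, 1, 4): 22 + 23 + 5 + (-9) = 41
σ = (2, 3, 4, 1): 22 + 23 + (-2) + 16 = 59
σ = (2, 4, 1, 3): 22 + (-3) + 5 + 20 = 44
σ = (2, 4, 3, 1): 22 + (-3) + 19 + 16 = 54
σ = (3, 1, 2, 4): 1 + 30 + 6 + (-9) = 28
σ = (3, 1, 4, 2): 1 + 30 + (-2) + (-2) = 27
σ = (3, 2, 1, 4): 1 + 22 + 5 + (-9) = 19
σ = (3, 2, 4, 1): 1 + 22 + (-2) + 16 = 37
σ = (3, 4, 1, 2): 1 + (-3) + 5 + (-2) = 1
σ = (3, 4, 2, 1): 1 + (-3) + 6 + 16 = 20
σ = (4, 1, 2, 3): 19 + 30 + 6 + 20 = 75
σ = (4, 1, 3, 2): 19 + 30 + 19 + (-2) = 66
σ = (4, 2, 1, 3): 19 + 22 + 5 + 20 = 66
σ = (4, 2, 3, 1): 19 + 22 + 19 + 16 = 76
σ = (4, 3, 1, 2): 19 + 23 + 5 + (-2) = 45
σ = (4, 3, 2, 1): 19 + 23 + 6 + 16 = 64
Optimal value attained by: σ = (3, 4, 1, 2).
Answer: det⊕(A) = 1; verdict: NONSINGULAR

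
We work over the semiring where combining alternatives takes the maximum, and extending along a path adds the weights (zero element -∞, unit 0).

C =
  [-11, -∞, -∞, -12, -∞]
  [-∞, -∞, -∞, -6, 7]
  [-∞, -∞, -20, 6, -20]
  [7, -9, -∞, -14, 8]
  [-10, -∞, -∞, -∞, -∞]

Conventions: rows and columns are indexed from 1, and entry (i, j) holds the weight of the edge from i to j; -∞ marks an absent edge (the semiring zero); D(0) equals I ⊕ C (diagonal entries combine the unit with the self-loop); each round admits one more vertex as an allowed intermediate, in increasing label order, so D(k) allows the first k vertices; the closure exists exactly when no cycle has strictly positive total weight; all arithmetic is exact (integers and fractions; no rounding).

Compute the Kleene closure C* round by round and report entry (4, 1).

D(0):
  [0, -∞, -∞, -12, -∞]
  [-∞, 0, -∞, -6, 7]
  [-∞, -∞, 0, 6, -20]
  [7, -9, -∞, 0, 8]
  [-10, -∞, -∞, -∞, 0]
D(1):
  [0, -∞, -∞, -12, -∞]
  [-∞, 0, -∞, -6, 7]
  [-∞, -∞, 0, 6, -20]
  [7, -9, -∞, 0, 8]
  [-10, -∞, -∞, -22, 0]
D(2):
  [0, -∞, -∞, -12, -∞]
  [-∞, 0, -∞, -6, 7]
  [-∞, -∞, 0, 6, -20]
  [7, -9, -∞, 0, 8]
  [-10, -∞, -∞, -22, 0]
D(3):
  [0, -∞, -∞, -12, -∞]
  [-∞, 0, -∞, -6, 7]
  [-∞, -∞, 0, 6, -20]
  [7, -9, -∞, 0, 8]
  [-10, -∞, -∞, -22, 0]
D(4):
  [0, -21, -∞, -12, -4]
  [1, 0, -∞, -6, 7]
  [13, -3, 0, 6, 14]
  [7, -9, -∞, 0, 8]
  [-10, -31, -∞, -22, 0]
D(5):
  [0, -21, -∞, -12, -4]
  [1, 0, -∞, -6, 7]
  [13, -3, 0, 6, 14]
  [7, -9, -∞, 0, 8]
  [-10, -31, -∞, -22, 0]
Answer: C*[4][1] = 7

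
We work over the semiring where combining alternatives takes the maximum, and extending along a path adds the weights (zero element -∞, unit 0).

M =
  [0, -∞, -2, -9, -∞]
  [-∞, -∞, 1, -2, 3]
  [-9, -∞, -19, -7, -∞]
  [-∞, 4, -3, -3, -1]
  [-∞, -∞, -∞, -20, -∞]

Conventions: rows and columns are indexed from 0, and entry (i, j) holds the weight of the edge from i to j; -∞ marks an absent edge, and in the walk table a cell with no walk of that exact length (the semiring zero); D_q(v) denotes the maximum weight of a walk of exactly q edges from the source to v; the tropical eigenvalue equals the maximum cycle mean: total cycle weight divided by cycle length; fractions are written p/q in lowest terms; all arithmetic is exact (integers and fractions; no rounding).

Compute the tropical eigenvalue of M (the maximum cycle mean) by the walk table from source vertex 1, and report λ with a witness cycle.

q=0: [-∞, 0, -∞, -∞, -∞]
q=1: [-∞, -∞, 1, -2, 3]
q=2: [-8, 2, -5, -5, -3]
q=3: [-8, -1, 3, 0, 5]
q=4: [-6, 4, 0, -3, 2]
q=5: [-6, 1, 5, 2, 7]
Optimal cycle mean attained by: cycle 1->3->1, total (-2) + 4, length 2.
Answer: λ = 1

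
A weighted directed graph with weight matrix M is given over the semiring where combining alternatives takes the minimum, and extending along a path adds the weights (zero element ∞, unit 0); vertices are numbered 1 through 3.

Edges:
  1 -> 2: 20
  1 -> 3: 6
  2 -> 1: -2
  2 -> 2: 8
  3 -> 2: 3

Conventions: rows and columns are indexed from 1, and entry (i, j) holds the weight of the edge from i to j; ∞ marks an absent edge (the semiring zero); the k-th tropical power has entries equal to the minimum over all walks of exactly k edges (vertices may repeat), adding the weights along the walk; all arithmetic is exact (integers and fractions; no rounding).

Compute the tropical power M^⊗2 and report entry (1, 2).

M^⊗2:
  [18, 9, ∞]
  [6, 16, 4]
  [1, 11, ∞]
Key observation: the optimum is the walk 1->3->2, with weight 6 + 3 = 9.
Optimal value attained by: walk 1->3->2.
Answer: (M^⊗2)[1][2] = 9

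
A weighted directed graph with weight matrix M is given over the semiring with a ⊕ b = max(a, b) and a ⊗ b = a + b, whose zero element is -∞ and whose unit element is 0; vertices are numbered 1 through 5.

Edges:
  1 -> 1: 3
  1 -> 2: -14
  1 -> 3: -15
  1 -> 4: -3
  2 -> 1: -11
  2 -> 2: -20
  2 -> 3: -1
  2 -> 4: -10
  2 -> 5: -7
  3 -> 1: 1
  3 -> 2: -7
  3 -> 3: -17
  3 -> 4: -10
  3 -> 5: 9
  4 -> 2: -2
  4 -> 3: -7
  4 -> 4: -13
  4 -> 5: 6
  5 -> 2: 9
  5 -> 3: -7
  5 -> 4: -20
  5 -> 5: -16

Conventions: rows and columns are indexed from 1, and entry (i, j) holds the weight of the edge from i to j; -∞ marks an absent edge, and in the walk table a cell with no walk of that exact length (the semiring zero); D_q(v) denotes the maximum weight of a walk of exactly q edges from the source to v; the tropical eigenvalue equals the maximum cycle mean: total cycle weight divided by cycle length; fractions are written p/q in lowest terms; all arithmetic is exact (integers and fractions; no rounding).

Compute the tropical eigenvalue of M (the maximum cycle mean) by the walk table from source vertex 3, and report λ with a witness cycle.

q=0: [-∞, -∞, 0, -∞, -∞]
q=1: [1, -7, -17, -10, 9]
q=2: [4, 18, 2, -2, -4]
q=3: [7, 5, 17, 8, 11]
q=4: [18, 20, 4, 7, 26]
q=5: [21, 35, 19, 15, 13]
Optimal cycle mean attained by: cycle 2->3->5->2, total (-1) + 9 + 9, length 3.
Answer: λ = 17/3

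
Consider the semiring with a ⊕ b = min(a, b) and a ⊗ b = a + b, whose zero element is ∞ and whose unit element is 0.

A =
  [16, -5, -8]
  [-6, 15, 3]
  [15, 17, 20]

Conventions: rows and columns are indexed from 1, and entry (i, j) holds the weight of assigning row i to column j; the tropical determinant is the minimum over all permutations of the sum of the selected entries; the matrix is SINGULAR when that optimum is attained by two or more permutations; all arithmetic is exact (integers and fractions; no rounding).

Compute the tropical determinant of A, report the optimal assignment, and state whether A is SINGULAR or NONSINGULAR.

σ = (1, 2, 3): 16 + 15 + 20 = 51
σ = (1, 3, 2): 16 + 3 + 17 = 36
σ = (2, 1, 3): (-5) + (-6) + 20 = 9
σ = (2, 3, 1): (-5) + 3 + 15 = 13
σ = (3, 1, 2): (-8) + (-6) + 17 = 3
σ = (3, 2, 1): (-8) + 15 + 15 = 22
Optimal value attained by: σ = (3, 1, 2).
Answer: det⊕(A) = 3; verdict: NONSINGULAR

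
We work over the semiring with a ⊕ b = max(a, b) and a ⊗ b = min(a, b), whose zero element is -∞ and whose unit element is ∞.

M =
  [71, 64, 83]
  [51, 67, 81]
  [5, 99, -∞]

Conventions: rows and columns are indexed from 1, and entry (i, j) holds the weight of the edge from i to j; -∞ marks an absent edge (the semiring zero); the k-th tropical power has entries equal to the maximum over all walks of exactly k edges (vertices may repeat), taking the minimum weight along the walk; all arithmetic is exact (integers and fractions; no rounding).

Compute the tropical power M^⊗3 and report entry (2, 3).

M^⊗2:
  [71, 83, 71]
  [51, 81, 67]
  [51, 67, 81]
M^⊗3:
  [71, 71, 81]
  [51, 67, 81]
  [51, 81, 67]
Key observation: the optimum is the walk 2->3->2->3, with weight 81 min 99 min 81 = 81.
Optimal value attained by: walk 2->3->2->3.
Answer: (M^⊗3)[2][3] = 81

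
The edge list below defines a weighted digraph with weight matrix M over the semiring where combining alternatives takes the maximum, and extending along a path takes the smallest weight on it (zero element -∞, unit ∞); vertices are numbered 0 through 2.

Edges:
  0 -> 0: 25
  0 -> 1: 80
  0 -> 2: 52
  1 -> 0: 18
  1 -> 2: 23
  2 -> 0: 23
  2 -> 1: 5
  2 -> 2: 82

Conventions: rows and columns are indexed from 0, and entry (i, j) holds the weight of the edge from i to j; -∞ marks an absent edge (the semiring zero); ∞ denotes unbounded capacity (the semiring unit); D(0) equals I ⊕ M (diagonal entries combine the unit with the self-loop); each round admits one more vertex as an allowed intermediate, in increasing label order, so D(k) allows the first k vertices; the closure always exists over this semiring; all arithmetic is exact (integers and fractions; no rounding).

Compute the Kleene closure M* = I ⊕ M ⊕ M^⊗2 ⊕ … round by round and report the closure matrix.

D(0):
  [∞, 80, 52]
  [18, ∞, 23]
  [23, 5, ∞]
D(1):
  [∞, 80, 52]
  [18, ∞, 23]
  [23, 23, ∞]
D(2):
  [∞, 80, 52]
  [18, ∞, 23]
  [23, 23, ∞]
D(3):
  [∞, 80, 52]
  [23, ∞, 23]
  [23, 23, ∞]
Answer: M* = [[∞, 80, 52], [23, ∞, 23], [23, 23, ∞]]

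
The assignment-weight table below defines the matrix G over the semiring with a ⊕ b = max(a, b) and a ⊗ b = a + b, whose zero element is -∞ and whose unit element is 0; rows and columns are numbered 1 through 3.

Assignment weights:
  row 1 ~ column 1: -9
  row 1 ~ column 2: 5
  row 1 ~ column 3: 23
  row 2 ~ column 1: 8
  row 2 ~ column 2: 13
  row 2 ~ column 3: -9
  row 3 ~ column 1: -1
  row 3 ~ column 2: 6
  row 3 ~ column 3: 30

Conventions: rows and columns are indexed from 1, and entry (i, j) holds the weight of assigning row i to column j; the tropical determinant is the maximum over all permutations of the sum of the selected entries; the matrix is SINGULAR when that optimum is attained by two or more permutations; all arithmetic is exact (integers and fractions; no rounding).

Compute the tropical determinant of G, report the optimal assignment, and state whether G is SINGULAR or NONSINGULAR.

σ = (1, 2, 3): (-9) + 13 + 30 = 34
σ = (1, 3, 2): (-9) + (-9) + 6 = -12
σ = (2, 1, 3): 5 + 8 + 30 = 43
σ = (2, 3, 1): 5 + (-9) + (-1) = -5
σ = (3, 1, 2): 23 + 8 + 6 = 37
σ = (3, 2, 1): 23 + 13 + (-1) = 35
Optimal value attained by: σ = (2, 1, 3).
Answer: det⊕(G) = 43; verdict: NONSINGULAR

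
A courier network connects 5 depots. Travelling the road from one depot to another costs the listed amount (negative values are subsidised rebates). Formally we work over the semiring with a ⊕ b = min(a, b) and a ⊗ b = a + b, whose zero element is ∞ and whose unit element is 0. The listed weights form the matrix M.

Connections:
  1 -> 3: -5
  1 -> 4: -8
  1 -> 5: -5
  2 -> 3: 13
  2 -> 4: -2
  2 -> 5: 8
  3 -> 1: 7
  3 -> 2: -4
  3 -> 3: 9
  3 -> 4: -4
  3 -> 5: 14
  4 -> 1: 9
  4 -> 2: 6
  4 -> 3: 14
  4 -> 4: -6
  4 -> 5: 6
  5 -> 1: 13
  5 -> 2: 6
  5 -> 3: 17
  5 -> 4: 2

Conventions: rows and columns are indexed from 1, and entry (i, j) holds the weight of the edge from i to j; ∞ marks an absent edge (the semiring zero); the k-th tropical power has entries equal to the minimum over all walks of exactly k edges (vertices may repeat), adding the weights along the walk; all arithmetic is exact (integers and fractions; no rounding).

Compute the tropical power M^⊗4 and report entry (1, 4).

M^⊗2:
  [1, -9, 4, -14, -2]
  [7, 4, 12, -8, 4]
  [5, 2, 2, -10, 2]
  [3, 0, 4, -12, 0]
  [11, 8, 8, -4, 8]
M^⊗3:
  [-5, -8, -4, -20, -8]
  [1, -2, 2, -14, -2]
  [-1, -4, 0, -16, -4]
  [-3, -6, -2, -18, -6]
  [5, 2, 6, -10, 2]
M^⊗4:
  [-11, -14, -10, -26, -14]
  [-5, -8, -4, -20, -8]
  [-7, -10, -6, -22, -10]
  [-9, -12, -8, -24, -12]
  [-1, -4, 0, -16, -4]
Key observation: the optimum is the walk 1->4->4->4->4, with weight (-8) + (-6) + (-6) + (-6) = -26.
Optimal value attained by: walk 1->4->4->4->4.
Answer: (M^⊗4)[1][4] = -26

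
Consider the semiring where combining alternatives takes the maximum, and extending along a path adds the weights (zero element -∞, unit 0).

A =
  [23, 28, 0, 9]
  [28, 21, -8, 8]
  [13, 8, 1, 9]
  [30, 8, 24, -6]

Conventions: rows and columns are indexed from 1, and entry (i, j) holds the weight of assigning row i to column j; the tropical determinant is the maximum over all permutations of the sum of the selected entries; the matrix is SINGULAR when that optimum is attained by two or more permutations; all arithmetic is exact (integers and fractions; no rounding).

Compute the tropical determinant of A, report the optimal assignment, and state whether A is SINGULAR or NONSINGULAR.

σ = (1, 2, 3, 4): 23 + 21 + 1 + (-6) = 39
σ = (1, 2, 4, 3): 23 + 21 + 9 + 24 = 77
σ = (1, 3, 2, 4): 23 + (-8) + 8 + (-6) = 17
σ = (1, 3, 4, 2): 23 + (-8) + 9 + 8 = 32
σ = (1, 4, 2, 3): 23 + 8 + 8 + 24 = 63
σ = (1, 4, 3, 2): 23 + 8 + 1 + 8 = 40
σ = (2, 1, 3, 4): 28 + 28 + 1 + (-6) = 51
σ = (2, 1, 4, 3): 28 + 28 + 9 + 24 = 89
σ = (2, 3, 1, 4): 28 + (-8) + 13 + (-6) = 27
σ = (2, 3, 4, 1): 28 + (-8) + 9 + 30 = 59
σ = (2, 4, 1, 3): 28 + 8 + 13 + 24 = 73
σ = (2, 4, 3, 1): 28 + 8 + 1 + 30 = 67
σ = (3, 1, 2, 4): 0 + 28 + 8 + (-6) = 30
σ = (3, 1, 4, 2): 0 + 28 + 9 + 8 = 45
σ = (3, 2, 1, 4): 0 + 21 + 13 + (-6) = 28
σ = (3, 2, 4, 1): 0 + 21 + 9 + 30 = 60
σ = (3, 4, 1, 2): 0 + 8 + 13 + 8 = 29
σ = (3, 4, 2, 1): 0 + 8 + 8 + 30 = 46
σ = (4, 1, 2, 3): 9 + 28 + 8 + 24 = 69
σ = (4, 1, 3, 2): 9 + 28 + 1 + 8 = 46
σ = (4, 2, 1, 3): 9 + 21 + 13 + 24 = 67
σ = (4, 2, 3, 1): 9 + 21 + 1 + 30 = 61
σ = (4, 3, 1, 2): 9 + (-8) + 13 + 8 = 22
σ = (4, 3, 2, 1): 9 + (-8) + 8 + 30 = 39
Optimal value attained by: σ = (2, 1, 4, 3).
Answer: det⊕(A) = 89; verdict: NONSINGULAR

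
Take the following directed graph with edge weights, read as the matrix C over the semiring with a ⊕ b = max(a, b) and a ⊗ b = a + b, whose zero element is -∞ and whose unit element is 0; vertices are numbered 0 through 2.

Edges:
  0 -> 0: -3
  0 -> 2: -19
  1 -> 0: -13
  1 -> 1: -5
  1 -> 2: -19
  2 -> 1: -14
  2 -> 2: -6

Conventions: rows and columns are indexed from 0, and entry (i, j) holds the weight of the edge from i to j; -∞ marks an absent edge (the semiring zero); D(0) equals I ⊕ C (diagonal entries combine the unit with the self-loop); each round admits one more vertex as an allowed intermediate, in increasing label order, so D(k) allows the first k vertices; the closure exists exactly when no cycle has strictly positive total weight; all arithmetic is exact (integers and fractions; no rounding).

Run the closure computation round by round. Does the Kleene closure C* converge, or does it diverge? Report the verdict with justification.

D(0):
  [0, -∞, -19]
  [-13, 0, -19]
  [-∞, -14, 0]
D(1):
  [0, -∞, -19]
  [-13, 0, -19]
  [-∞, -14, 0]
D(2):
  [0, -∞, -19]
  [-13, 0, -19]
  [-27, -14, 0]
D(3):
  [0, -33, -19]
  [-13, 0, -19]
  [-27, -14, 0]
Key observation: every diagonal entry stays at the unit through all rounds, so no improving cycle exists.
Answer: CONVERGES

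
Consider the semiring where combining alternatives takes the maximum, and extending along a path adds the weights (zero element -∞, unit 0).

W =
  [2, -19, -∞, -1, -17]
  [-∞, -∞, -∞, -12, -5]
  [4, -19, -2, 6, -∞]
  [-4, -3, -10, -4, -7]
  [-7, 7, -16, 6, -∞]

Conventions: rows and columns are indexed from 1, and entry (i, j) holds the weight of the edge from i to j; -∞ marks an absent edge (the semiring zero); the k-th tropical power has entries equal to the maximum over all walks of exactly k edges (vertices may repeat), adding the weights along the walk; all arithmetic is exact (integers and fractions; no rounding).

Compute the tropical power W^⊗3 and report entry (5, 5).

W^⊗2:
  [4, -4, -11, 1, -8]
  [-12, 2, -21, 1, -19]
  [6, 3, -4, 4, -1]
  [-2, 0, -12, -1, -8]
  [2, 3, -4, 2, 2]
W^⊗3:
  [6, -1, -9, 3, -6]
  [-3, -2, -9, -3, -3]
  [8, 6, -6, 5, -2]
  [0, -1, -11, -2, -5]
  [4, 9, -6, 8, -2]
Key observation: the optimum is the walk 5->4->2->5, with weight 6 + (-3) + (-5) = -2.
Optimal value attained by: walk 5->4->2->5.
Answer: (W^⊗3)[5][5] = -2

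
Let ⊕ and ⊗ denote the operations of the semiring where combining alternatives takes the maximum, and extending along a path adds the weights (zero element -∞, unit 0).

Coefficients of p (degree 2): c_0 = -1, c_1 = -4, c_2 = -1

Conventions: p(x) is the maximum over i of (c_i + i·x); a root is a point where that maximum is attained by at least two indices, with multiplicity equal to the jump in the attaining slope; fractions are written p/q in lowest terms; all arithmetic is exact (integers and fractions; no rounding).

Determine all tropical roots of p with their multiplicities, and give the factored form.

hull edge (i=0, c=-1) to (i=2, c=-1): slope 0, span 2
Factored form: p(x) = -1 ⊗ (x ⊕ 0) ⊗ (x ⊕ 0)
Answer: roots = 0 (mult 2)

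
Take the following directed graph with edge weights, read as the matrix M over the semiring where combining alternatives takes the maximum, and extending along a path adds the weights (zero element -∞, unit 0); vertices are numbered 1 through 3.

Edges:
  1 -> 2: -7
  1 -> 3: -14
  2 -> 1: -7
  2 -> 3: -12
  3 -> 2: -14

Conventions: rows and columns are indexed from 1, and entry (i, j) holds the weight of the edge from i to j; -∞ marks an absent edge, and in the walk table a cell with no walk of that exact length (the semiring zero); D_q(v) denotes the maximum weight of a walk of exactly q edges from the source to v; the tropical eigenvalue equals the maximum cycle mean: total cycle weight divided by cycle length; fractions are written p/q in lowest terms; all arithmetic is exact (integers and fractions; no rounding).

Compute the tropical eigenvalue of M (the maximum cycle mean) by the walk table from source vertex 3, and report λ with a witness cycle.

q=0: [-∞, -∞, 0]
q=1: [-∞, -14, -∞]
q=2: [-21, -∞, -26]
q=3: [-∞, -28, -35]
Optimal cycle mean attained by: cycle 1->2->1, total (-7) + (-7), length 2.
Answer: λ = -7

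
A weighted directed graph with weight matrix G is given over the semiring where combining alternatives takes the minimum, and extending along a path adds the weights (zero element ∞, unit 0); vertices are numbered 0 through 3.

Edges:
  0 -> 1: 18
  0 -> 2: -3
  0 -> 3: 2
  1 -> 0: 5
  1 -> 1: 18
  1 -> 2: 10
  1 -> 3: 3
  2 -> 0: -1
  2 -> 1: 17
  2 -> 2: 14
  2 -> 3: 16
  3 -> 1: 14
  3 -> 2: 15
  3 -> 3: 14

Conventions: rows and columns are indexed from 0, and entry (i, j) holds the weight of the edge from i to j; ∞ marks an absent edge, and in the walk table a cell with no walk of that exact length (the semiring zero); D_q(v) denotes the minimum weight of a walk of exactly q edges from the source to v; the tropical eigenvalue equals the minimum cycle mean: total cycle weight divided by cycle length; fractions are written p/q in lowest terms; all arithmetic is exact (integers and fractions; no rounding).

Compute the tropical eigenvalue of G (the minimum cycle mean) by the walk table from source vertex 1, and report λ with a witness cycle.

q=0: [∞, 0, ∞, ∞]
q=1: [5, 18, 10, 3]
q=2: [9, 17, 2, 7]
q=3: [1, 19, 6, 11]
q=4: [5, 19, -2, 3]
Optimal cycle mean attained by: cycle 0->2->0, total (-3) + (-1), length 2.
Answer: λ = -2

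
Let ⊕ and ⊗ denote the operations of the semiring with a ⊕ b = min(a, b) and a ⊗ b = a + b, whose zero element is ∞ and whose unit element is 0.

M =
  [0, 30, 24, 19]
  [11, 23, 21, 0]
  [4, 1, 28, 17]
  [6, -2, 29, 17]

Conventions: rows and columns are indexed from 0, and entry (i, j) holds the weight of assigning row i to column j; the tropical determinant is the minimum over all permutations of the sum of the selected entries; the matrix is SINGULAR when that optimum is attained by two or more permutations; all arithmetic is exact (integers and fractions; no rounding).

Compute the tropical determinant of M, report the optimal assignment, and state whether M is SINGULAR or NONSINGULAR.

σ = (0, 1, 2, 3): 0 + 23 + 28 + 17 = 68
σ = (0, 1, 3, 2): 0 + 23 + 17 + 29 = 69
σ = (0, 2, 1, 3): 0 + 21 + 1 + 17 = 39
σ = (0, 2, 3, 1): 0 + 21 + 17 + (-2) = 36
σ = (0, 3, 1, 2): 0 + 0 + 1 + 29 = 30
σ = (0, 3, 2, 1): 0 + 0 + 28 + (-2) = 26
σ = (1, 0, 2, 3): 30 + 11 + 28 + 17 = 86
σ = (1, 0, 3, 2): 30 + 11 + 17 + 29 = 87
σ = (1, 2, 0, 3): 30 + 21 + 4 + 17 = 72
σ = (1, 2, 3, 0): 30 + 21 + 17 + 6 = 74
σ = (1, 3, 0, 2): 30 + 0 + 4 + 29 = 63
σ = (1, 3, 2, 0): 30 + 0 + 28 + 6 = 64
σ = (2, 0, 1, 3): 24 + 11 + 1 + 17 = 53
σ = (2, 0, 3, 1): 24 + 11 + 17 + (-2) = 50
σ = (2, 1, 0, 3): 24 + 23 + 4 + 17 = 68
σ = (2, 1, 3, 0): 24 + 23 + 17 + 6 = 70
σ = (2, 3, 0, 1): 24 + 0 + 4 + (-2) = 26
σ = (2, 3, 1, 0): 24 + 0 + 1 + 6 = 31
σ = (3, 0, 1, 2): 19 + 11 + 1 + 29 = 60
σ = (3, 0, 2, 1): 19 + 11 + 28 + (-2) = 56
σ = (3, 1, 0, 2): 19 + 23 + 4 + 29 = 75
σ = (3, 1, 2, 0): 19 + 23 + 28 + 6 = 76
σ = (3, 2, 0, 1): 19 + 21 + 4 + (-2) = 42
σ = (3, 2, 1, 0): 19 + 21 + 1 + 6 = 47
Optimal value attained by: σ = (0, 3, 2, 1).
Answer: det⊕(M) = 26; verdict: SINGULAR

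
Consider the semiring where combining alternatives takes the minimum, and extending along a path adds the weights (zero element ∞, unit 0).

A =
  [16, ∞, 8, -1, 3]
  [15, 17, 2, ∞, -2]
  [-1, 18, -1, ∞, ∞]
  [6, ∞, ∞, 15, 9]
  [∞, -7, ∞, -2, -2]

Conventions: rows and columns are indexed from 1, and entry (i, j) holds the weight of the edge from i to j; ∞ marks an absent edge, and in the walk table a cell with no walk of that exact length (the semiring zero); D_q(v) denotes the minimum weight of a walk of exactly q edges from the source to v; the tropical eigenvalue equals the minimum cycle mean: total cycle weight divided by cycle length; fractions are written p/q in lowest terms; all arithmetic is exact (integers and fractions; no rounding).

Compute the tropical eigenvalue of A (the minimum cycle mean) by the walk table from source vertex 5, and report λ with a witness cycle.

q=0: [∞, ∞, ∞, ∞, 0]
q=1: [∞, -7, ∞, -2, -2]
q=2: [4, -9, -5, -4, -9]
q=3: [-6, -16, -7, -11, -11]
q=4: [-8, -18, -14, -13, -18]
q=5: [-15, -25, -16, -20, -20]
Optimal cycle mean attained by: cycle 2->5->2, total (-2) + (-7), length 2.
Answer: λ = -9/2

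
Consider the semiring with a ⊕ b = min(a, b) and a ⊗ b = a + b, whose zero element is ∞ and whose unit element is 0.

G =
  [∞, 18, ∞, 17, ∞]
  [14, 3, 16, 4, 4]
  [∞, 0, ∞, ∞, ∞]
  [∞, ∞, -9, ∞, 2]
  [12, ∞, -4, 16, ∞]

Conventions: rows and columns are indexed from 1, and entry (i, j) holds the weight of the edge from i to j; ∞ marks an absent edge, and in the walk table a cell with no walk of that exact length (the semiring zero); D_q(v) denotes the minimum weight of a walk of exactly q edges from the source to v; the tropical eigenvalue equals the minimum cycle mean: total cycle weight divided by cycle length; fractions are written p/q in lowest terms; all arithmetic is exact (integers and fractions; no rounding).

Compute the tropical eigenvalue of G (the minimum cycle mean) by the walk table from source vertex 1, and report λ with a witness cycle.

q=0: [0, ∞, ∞, ∞, ∞]
q=1: [∞, 18, ∞, 17, ∞]
q=2: [32, 21, 8, 22, 19]
q=3: [31, 8, 13, 25, 24]
q=4: [22, 11, 16, 12, 12]
q=5: [24, 14, 3, 15, 14]
Optimal cycle mean attained by: cycle 2->4->3->2, total 4 + (-9) + 0, length 3.
Answer: λ = -5/3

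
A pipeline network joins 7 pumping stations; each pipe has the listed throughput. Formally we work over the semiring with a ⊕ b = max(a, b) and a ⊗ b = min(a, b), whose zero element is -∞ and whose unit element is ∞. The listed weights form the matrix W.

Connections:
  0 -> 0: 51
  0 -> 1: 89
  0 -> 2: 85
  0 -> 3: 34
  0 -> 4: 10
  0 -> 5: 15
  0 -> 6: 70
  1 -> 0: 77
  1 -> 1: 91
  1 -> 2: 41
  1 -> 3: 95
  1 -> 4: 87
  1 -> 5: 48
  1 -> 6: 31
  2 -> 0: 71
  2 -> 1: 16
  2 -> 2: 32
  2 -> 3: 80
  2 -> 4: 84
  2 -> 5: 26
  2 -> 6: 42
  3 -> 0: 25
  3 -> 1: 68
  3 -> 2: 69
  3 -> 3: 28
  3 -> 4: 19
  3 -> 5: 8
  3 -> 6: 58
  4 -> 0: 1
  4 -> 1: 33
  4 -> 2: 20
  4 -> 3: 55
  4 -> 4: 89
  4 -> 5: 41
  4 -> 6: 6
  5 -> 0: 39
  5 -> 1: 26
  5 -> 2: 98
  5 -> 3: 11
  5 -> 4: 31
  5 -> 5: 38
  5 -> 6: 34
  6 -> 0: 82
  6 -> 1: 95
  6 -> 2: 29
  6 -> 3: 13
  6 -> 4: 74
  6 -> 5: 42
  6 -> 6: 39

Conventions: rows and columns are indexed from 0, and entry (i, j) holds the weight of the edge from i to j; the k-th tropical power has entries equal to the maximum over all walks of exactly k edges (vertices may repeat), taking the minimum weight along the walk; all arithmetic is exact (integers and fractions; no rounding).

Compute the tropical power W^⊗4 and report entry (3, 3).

W^⊗2:
  [77, 89, 51, 89, 87, 48, 51]
  [77, 91, 77, 91, 87, 48, 70]
  [51, 71, 71, 55, 84, 42, 70]
  [69, 68, 41, 69, 69, 48, 42]
  [39, 55, 55, 55, 89, 41, 55]
  [71, 39, 39, 80, 84, 38, 42]
  [77, 91, 82, 95, 87, 48, 70]
W^⊗3:
  [77, 89, 77, 89, 87, 48, 70]
  [77, 91, 77, 91, 87, 48, 70]
  [71, 71, 55, 71, 84, 48, 55]
  [68, 69, 69, 68, 69, 48, 69]
  [55, 55, 55, 55, 89, 48, 55]
  [51, 71, 71, 55, 84, 42, 70]
  [77, 91, 77, 91, 87, 48, 70]
W^⊗4:
  [77, 89, 77, 89, 87, 48, 70]
  [77, 91, 77, 91, 87, 48, 70]
  [71, 71, 71, 71, 84, 48, 70]
  [69, 69, 68, 69, 69, 48, 68]
  [55, 55, 55, 55, 89, 48, 55]
  [71, 71, 55, 71, 84, 48, 55]
  [77, 91, 77, 91, 87, 48, 70]
Key observation: the optimum is the walk 3->2->0->1->3, with weight 69 min 71 min 89 min 95 = 69.
Optimal value attained by: walk 3->2->0->1->3.
Answer: (W^⊗4)[3][3] = 69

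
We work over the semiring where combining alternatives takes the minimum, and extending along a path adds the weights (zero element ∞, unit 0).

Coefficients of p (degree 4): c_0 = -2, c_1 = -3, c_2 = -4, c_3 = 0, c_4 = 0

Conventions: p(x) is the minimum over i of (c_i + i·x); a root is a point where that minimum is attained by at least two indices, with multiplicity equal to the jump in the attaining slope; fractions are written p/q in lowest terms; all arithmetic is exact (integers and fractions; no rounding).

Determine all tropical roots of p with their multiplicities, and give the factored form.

hull edge (i=0, c=-2) to (i=2, c=-4): slope -1, span 2
hull edge (i=2, c=-4) to (i=4, c=0): slope 2, span 2
Factored form: p(x) = 0 ⊗ (x ⊕ (-2)) ⊗ (x ⊕ (-2)) ⊗ (x ⊕ 1) ⊗ (x ⊕ 1)
Answer: roots = -2 (mult 2), 1 (mult 2)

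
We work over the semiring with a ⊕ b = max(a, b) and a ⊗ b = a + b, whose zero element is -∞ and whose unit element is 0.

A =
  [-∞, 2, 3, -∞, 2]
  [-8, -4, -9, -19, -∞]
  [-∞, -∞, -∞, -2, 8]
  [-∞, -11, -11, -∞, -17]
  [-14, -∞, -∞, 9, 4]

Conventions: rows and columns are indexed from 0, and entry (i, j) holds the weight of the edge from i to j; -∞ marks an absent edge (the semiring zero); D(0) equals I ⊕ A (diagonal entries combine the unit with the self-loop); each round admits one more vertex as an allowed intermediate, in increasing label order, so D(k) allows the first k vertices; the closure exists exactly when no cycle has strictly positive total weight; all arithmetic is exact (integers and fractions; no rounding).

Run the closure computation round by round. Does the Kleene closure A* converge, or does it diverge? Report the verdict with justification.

Detection: at round 0, diagonal entry (4, 4) turns strictly positive.
Key observation: the cycle 4->4 has total weight 4, which is strictly positive.
Answer: DIVERGES — positive cycle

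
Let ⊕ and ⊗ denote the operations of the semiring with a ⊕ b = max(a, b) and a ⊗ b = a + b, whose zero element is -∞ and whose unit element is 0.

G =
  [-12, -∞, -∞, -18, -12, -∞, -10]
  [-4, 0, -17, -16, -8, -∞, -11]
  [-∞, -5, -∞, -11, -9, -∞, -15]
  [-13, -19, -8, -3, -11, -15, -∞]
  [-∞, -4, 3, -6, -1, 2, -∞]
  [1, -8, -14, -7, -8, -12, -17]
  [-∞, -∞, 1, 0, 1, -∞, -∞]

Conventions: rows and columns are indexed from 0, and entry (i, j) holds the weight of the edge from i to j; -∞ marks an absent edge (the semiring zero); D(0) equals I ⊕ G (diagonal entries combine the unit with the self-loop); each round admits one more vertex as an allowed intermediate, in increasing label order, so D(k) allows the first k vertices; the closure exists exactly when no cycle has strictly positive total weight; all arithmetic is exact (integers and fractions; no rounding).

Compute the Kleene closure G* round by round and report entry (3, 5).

D(0):
  [0, -∞, -∞, -18, -12, -∞, -10]
  [-4, 0, -17, -16, -8, -∞, -11]
  [-∞, -5, 0, -11, -9, -∞, -15]
  [-13, -19, -8, 0, -11, -15, -∞]
  [-∞, -4, 3, -6, 0, 2, -∞]
  [1, -8, -14, -7, -8, 0, -17]
  [-∞, -∞, 1, 0, 1, -∞, 0]
D(1):
  [0, -∞, -∞, -18, -12, -∞, -10]
  [-4, 0, -17, -16, -8, -∞, -11]
  [-∞, -5, 0, -11, -9, -∞, -15]
  [-13, -19, -8, 0, -11, -15, -23]
  [-∞, -4, 3, -6, 0, 2, -∞]
  [1, -8, -14, -7, -8, 0, -9]
  [-∞, -∞, 1, 0, 1, -∞, 0]
D(2):
  [0, -∞, -∞, -18, -12, -∞, -10]
  [-4, 0, -17, -16, -8, -∞, -11]
  [-9, -5, 0, -11, -9, -∞, -15]
  [-13, -19, -8, 0, -11, -15, -23]
  [-8, -4, 3, -6, 0, 2, -15]
  [1, -8, -14, -7, -8, 0, -9]
  [-∞, -∞, 1, 0, 1, -∞, 0]
D(3):
  [0, -∞, -∞, -18, -12, -∞, -10]
  [-4, 0, -17, -16, -8, -∞, -11]
  [-9, -5, 0, -11, -9, -∞, -15]
  [-13, -13, -8, 0, -11, -15, -23]
  [-6, -2, 3, -6, 0, 2, -12]
  [1, -8, -14, -7, -8, 0, -9]
  [-8, -4, 1, 0, 1, -∞, 0]
D(4):
  [0, -31, -26, -18, -12, -33, -10]
  [-4, 0, -17, -16, -8, -31, -11]
  [-9, -5, 0, -11, -9, -26, -15]
  [-13, -13, -8, 0, -11, -15, -23]
  [-6, -2, 3, -6, 0, 2, -12]
  [1, -8, -14, -7, -8, 0, -9]
  [-8, -4, 1, 0, 1, -15, 0]
D(5):
  [0, -14, -9, -18, -12, -10, -10]
  [-4, 0, -5, -14, -8, -6, -11]
  [-9, -5, 0, -11, -9, -7, -15]
  [-13, -13, -8, 0, -11, -9, -23]
  [-6, -2, 3, -6, 0, 2, -12]
  [1, -8, -5, -7, -8, 0, -9]
  [-5, -1, 4, 0, 1, 3, 0]
D(6):
  [0, -14, -9, -17, -12, -10, -10]
  [-4, 0, -5, -13, -8, -6, -11]
  [-6, -5, 0, -11, -9, -7, -15]
  [-8, -13, -8, 0, -11, -9, -18]
  [3, -2, 3, -5, 0, 2, -7]
  [1, -8, -5, -7, -8, 0, -9]
  [4, -1, 4, 0, 1, 3, 0]
D(7):
  [0, -11, -6, -10, -9, -7, -10]
  [-4, 0, -5, -11, -8, -6, -11]
  [-6, -5, 0, -11, -9, -7, -15]
  [-8, -13, -8, 0, -11, -9, -18]
  [3, -2, 3, -5, 0, 2, -7]
  [1, -8, -5, -7, -8, 0, -9]
  [4, -1, 4, 0, 1, 3, 0]
Answer: G*[3][5] = -9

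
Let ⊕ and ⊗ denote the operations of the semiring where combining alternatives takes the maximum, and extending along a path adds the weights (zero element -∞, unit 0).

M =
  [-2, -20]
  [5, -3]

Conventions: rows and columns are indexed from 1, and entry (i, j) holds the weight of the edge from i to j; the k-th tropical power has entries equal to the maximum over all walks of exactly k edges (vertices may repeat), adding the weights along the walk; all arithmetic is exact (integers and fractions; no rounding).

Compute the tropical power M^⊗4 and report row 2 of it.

M^⊗2:
  [-4, -22]
  [3, -6]
M^⊗3:
  [-6, -24]
  [1, -9]
M^⊗4:
  [-8, -26]
  [-1, -12]
Answer: row 2 of M^⊗4 = [-1, -12]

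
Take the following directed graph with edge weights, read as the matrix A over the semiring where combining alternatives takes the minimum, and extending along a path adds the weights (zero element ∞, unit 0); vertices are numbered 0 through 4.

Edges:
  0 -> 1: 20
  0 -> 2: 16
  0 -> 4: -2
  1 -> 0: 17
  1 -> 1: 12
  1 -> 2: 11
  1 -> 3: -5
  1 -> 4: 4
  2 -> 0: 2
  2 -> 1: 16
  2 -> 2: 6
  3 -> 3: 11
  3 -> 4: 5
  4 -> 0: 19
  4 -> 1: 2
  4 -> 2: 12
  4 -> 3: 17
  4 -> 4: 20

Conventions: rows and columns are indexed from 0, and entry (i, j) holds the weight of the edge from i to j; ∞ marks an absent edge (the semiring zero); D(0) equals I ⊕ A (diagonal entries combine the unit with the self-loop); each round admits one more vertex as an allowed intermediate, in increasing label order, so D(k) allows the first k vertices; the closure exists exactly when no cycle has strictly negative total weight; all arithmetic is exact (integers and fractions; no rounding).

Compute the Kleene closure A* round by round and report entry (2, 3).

D(0):
  [0, 20, 16, ∞, -2]
  [17, 0, 11, -5, 4]
  [2, 16, 0, ∞, ∞]
  [∞, ∞, ∞, 0, 5]
  [19, 2, 12, 17, 0]
D(1):
  [0, 20, 16, ∞, -2]
  [17, 0, 11, -5, 4]
  [2, 16, 0, ∞, 0]
  [∞, ∞, ∞, 0, 5]
  [19, 2, 12, 17, 0]
D(2):
  [0, 20, 16, 15, -2]
  [17, 0, 11, -5, 4]
  [2, 16, 0, 11, 0]
  [∞, ∞, ∞, 0, 5]
  [19, 2, 12, -3, 0]
D(3):
  [0, 20, 16, 15, -2]
  [13, 0, 11, -5, 4]
  [2, 16, 0, 11, 0]
  [∞, ∞, ∞, 0, 5]
  [14, 2, 12, -3, 0]
D(4):
  [0, 20, 16, 15, -2]
  [13, 0, 11, -5, 0]
  [2, 16, 0, 11, 0]
  [∞, ∞, ∞, 0, 5]
  [14, 2, 12, -3, 0]
D(5):
  [0, 0, 10, -5, -2]
  [13, 0, 11, -5, 0]
  [2, 2, 0, -3, 0]
  [19, 7, 17, 0, 5]
  [14, 2, 12, -3, 0]
Answer: A*[2][3] = -3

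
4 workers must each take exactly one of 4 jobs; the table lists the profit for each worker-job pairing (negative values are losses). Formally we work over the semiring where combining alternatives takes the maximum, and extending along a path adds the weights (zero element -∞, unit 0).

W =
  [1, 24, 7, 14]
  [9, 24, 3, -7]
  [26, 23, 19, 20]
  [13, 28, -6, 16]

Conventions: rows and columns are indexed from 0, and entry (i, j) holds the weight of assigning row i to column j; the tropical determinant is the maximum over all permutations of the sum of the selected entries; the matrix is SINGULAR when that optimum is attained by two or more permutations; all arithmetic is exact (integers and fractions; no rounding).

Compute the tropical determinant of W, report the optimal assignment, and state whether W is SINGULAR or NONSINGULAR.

σ = (0, 1, 2, 3): 1 + 24 + 19 + 16 = 60
σ = (0, 1, 3, 2): 1 + 24 + 20 + (-6) = 39
σ = (0, 2, 1, 3): 1 + 3 + 23 + 16 = 43
σ = (0, 2, 3, 1): 1 + 3 + 20 + 28 = 52
σ = (0, 3, 1, 2): 1 + (-7) + 23 + (-6) = 11
σ = (0, 3, 2, 1): 1 + (-7) + 19 + 28 = 41
σ = (1, 0, 2, 3): 24 + 9 + 19 + 16 = 68
σ = (1, 0, 3, 2): 24 + 9 + 20 + (-6) = 47
σ = (1, 2, 0, 3): 24 + 3 + 26 + 16 = 69
σ = (1, 2, 3, 0): 24 + 3 + 20 + 13 = 60
σ = (1, 3, 0, 2): 24 + (-7) + 26 + (-6) = 37
σ = (1, 3, 2, 0): 24 + (-7) + 19 + 13 = 49
σ = (2, 0, 1, 3): 7 + 9 + 23 + 16 = 55
σ = (2, 0, 3, 1): 7 + 9 + 20 + 28 = 64
σ = (2, 1, 0, 3): 7 + 24 + 26 + 16 = 73
σ = (2, 1, 3, 0): 7 + 24 + 20 + 13 = 64
σ = (2, 3, 0, 1): 7 + (-7) + 26 + 28 = 54
σ = (2, 3, 1, 0): 7 + (-7) + 23 + 13 = 36
σ = (3, 0, 1, 2): 14 + 9 + 23 + (-6) = 40
σ = (3, 0, 2, 1): 14 + 9 + 19 + 28 = 70
σ = (3, 1, 0, 2): 14 + 24 + 26 + (-6) = 58
σ = (3, 1, 2, 0): 14 + 24 + 19 + 13 = 70
σ = (3, 2, 0, 1): 14 + 3 + 26 + 28 = 71
σ = (3, 2, 1, 0): 14 + 3 + 23 + 13 = 53
Optimal value attained by: σ = (2, 1, 0, 3).
Answer: det⊕(W) = 73; verdict: NONSINGULAR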